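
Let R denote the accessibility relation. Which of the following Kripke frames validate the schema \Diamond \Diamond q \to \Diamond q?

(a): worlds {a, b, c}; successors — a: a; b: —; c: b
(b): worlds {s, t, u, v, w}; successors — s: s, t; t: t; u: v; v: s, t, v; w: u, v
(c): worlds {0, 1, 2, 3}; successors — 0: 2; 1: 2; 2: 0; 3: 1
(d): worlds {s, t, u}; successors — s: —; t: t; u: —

This is the axiom for transitivity; its first-order frame correspondent is \forall x \forall y \forall z (Rxy \wedge Ryz \to Rxz).
(a): condition met.
(b): fails — Ruv and Rvt but not Rut.
(c): fails — R12 and R20 but not R10.
(d): condition met.

(a), (d)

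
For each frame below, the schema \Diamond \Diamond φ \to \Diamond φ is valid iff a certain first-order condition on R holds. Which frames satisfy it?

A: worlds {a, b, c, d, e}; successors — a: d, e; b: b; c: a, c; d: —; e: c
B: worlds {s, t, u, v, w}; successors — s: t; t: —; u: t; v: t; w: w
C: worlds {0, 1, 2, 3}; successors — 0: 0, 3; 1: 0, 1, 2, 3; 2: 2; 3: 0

B

Frame correspondent (Sahlqvist): \forall x \forall y \forall z (Rxy \wedge Ryz \to Rxz) — i.e. transitivity.
A: fails — Rae and Rec but not Rac.
B: holds.
C: fails — R30 and R03 but not R33.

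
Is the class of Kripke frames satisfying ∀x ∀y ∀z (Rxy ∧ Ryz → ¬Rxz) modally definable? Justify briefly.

If a class were modally definable it would be closed under surjective bounded morphisms (Goldblatt–Thomason).
The 3-cycle (worlds a,b,c with a→b→c→a) is intransitive. Mapping every world to a single reflexive point • is a surjective bounded morphism; the reflexive point is not intransitive (R••∧R•• but R••).
So no modal formula (or set of formulas) defines exactly the intransitive frames.

No — not modally definable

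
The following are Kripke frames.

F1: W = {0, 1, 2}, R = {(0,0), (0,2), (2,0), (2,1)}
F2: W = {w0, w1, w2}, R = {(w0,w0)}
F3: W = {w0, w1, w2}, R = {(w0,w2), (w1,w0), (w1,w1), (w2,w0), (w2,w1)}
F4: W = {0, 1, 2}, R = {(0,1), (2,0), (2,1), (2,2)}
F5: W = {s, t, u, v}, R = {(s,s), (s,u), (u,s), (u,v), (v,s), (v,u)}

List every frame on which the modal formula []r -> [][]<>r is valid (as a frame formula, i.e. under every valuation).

F2, F5

The schema corresponds to a generalized confluence (Geach) condition: forall x forall z (x R^2 z -> exists w (xRw & zRw)).
F1: fails — 0R²1 but no w with 0Rw and 1Rw.
F2: satisfies the condition.
F3: fails — w0R²w1 but no w with w0Rw and w1Rw.
F4: fails — 2R²1 but no w with 2Rw and 1Rw.
F5: satisfies the condition.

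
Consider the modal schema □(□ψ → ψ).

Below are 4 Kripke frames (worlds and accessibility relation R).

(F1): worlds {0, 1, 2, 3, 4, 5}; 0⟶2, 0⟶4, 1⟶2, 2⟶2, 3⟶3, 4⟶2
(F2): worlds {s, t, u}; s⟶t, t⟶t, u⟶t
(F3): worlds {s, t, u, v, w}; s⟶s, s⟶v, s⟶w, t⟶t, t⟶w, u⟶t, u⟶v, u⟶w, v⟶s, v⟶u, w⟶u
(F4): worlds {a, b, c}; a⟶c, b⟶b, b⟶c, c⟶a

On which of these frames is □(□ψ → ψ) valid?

The schema corresponds to shift-reflexivity: ∀x ∀y (Rxy → Ryy).
(F1): fails — R04 but not R44.
(F2): satisfies the condition.
(F3): fails — Ruv but not Rvv.
(F4): fails — Rac but not Rcc.
Valid on: (F2).

(F2)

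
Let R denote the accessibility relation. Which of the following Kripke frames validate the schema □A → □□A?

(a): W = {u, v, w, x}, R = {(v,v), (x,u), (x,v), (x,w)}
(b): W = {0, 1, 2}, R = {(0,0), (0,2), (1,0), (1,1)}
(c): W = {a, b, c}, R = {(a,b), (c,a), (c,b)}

This is the axiom for transitivity; its first-order frame correspondent is ∀x ∀y ∀z (Rxy ∧ Ryz → Rxz).
(a): condition met.
(b): fails — R10 and R02 but not R12.
(c): condition met.

(a), (c)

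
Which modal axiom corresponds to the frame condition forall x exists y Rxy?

This is seriality; the standard corresponding axiom is D: □r → ◇r.
Suppose □r→◇r is valid. At any x set V(r)=W. Then □r at x, so ◇r at x, so x has a successor.

□r → ◇r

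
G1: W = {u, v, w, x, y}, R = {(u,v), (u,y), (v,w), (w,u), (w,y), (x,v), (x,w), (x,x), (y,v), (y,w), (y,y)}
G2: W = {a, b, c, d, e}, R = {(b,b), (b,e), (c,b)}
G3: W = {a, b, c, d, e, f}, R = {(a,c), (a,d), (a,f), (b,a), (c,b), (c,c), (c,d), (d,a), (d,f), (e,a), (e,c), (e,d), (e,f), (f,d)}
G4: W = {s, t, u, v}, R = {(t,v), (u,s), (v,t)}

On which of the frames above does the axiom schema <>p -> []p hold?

The schema corresponds to partial functionality: forall x forall y forall z (Rxy & Rxz -> y = z).
G1: fails — u sees both v and y.
G2: fails — b sees both b and e.
G3: fails — a sees both c and d.
G4: ✓.
Valid on: G4.

G4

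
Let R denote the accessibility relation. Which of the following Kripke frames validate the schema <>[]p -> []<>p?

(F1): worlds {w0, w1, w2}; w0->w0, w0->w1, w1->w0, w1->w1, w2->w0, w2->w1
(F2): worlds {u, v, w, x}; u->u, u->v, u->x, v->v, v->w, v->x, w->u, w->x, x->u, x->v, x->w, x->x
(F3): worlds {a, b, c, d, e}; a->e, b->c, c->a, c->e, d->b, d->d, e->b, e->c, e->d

The schema corresponds to convergence: forall x forall y forall z (Rxy & Rxz -> exists w (Ryw & Rzw)).
(F1): satisfies the condition.
(F2): satisfies the condition.
(F3): fails — Rce and Rca but e and a have no common successor.

(F1), (F2)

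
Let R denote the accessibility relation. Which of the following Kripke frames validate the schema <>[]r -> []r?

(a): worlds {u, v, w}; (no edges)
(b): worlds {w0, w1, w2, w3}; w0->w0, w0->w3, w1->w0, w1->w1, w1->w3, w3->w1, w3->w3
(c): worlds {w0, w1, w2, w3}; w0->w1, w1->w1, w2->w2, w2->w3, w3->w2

Frame correspondent (Sahlqvist): forall x forall y forall z (Rxy & Rxz -> Ryz) — i.e. the Euclidean property.
(a): condition met.
(b): fails — Rw0w3 and Rw0w0 but not Rw3w0.
(c): fails — Rw2w3 and Rw2w3 but not Rw3w3.

(a)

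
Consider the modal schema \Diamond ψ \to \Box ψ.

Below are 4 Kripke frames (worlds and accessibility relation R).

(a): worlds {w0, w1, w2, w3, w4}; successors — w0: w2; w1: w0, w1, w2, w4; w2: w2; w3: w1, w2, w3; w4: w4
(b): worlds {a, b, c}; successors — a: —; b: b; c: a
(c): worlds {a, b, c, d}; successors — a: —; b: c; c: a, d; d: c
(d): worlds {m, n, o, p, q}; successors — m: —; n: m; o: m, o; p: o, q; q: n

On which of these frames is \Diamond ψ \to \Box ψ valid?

(b)

Frame correspondent (Sahlqvist): \forall x \forall y \forall z (Rxy \wedge Rxz \to y = z) — i.e. partial functionality.
(a): fails — w1 sees both w0 and w1.
(b): ✓.
(c): fails — c sees both a and d.
(d): fails — o sees both m and o.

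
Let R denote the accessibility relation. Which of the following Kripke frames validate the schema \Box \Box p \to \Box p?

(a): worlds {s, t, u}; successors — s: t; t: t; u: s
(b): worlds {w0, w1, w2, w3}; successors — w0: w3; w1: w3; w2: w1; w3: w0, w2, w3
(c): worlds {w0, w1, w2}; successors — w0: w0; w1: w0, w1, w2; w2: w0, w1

(c)

This is the axiom for density; its first-order frame correspondent is \forall x \forall y (Rxy \to \exists z (Rxz \wedge Rzy)).
(a): fails — Rus but no z with Ruz and Rzs.
(b): fails — Rw2w1 but no z with Rw2z and Rzw1.
(c): satisfies the condition.
Valid on: (c).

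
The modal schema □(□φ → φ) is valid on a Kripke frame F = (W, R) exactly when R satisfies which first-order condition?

Suppose □(□φ→φ) is valid. Take Rxy and set V(φ)={w : Ryw}. Then at y, □φ holds; since □(□φ→φ) at x, □φ→φ at y, so φ at y, i.e. Ryy.
The converse is a direct semantic check.
Frame condition: ∀x ∀y (Rxy → Ryy).

shift-reflexivity: ∀x ∀y (Rxy → Ryy)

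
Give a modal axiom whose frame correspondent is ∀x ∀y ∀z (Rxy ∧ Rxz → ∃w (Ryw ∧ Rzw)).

This is convergence; the standard corresponding axiom is .2: ◇□s → □◇s.
Suppose ◇□s→□◇s is valid. Take Rxy, Rxz and set V(s)={w : Ryw}. Then □s at y so ◇□s at x, so □◇s at x, so ◇s at z, giving w with Rzw and Ryw.

◇□s → □◇s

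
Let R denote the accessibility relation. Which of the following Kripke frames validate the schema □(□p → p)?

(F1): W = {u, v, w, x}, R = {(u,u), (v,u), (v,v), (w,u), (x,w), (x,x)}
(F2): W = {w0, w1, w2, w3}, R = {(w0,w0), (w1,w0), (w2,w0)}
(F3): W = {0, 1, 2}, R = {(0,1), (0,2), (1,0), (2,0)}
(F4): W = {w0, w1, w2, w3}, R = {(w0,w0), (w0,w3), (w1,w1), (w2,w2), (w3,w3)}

(F2), (F4)

Frame correspondent (Sahlqvist): ∀x ∀y (Rxy → Ryy) — i.e. shift-reflexivity.
(F1): fails — Rxw but not Rww.
(F2): satisfies the condition.
(F3): fails — R01 but not R11.
(F4): satisfies the condition.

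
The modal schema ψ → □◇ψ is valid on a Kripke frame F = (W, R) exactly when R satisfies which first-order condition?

This schema is the B axiom.
It corresponds to symmetry: ∀x ∀y (Rxy → Ryx).

symmetry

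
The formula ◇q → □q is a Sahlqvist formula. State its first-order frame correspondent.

partial functionality

Suppose ◇q→□q is valid. Take Rxy, Rxz and set V(q)={y}. Then ◇q at x, so □q at x, so q at z, i.e. z=y.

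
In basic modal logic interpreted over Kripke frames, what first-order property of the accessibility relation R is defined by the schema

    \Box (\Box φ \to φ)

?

Suppose □(□φ→φ) is valid. Take Rxy and set V(φ)={w : Ryw}. Then at y, □φ holds; since □(□φ→φ) at x, □φ→φ at y, so φ at y, i.e. Ryy.
The converse is a direct semantic check.
So the correspondent is shift-reflexivity.

shift-reflexivity: \forall x \forall y (Rxy \to Ryy)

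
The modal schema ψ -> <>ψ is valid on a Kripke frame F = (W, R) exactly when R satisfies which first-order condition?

Replacing ψ by ¬ψ and contraposing gives the equivalent schema □ψ → ψ.
Suppose □ψ→ψ is valid. At any x set V(ψ)={w : Rxw}. Then □ψ holds at x, so ψ holds at x, i.e. Rxx.

Reflexivity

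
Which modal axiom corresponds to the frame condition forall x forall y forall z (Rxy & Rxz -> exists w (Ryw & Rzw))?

◇□q → □◇q

The condition is convergence. The .2 schema ◇□q → □◇q defines it.
Suppose ◇□q→□◇q is valid. Take Rxy, Rxz and set V(q)={w : Ryw}. Then □q at y so ◇□q at x, so □◇q at x, so ◇q at z, giving w with Rzw and Ryw.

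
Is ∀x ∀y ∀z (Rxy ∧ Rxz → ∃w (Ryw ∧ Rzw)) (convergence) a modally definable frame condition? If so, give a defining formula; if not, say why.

Definable; ◇□q → □◇q defines it

Yes: it is convergence, defined by the .2 schema ◇□q → □◇q.
Suppose ◇□q→□◇q is valid. Take Rxy, Rxz and set V(q)={w : Ryw}. Then □q at y so ◇□q at x, so □◇q at x, so ◇q at z, giving w with Rzw and Ryw.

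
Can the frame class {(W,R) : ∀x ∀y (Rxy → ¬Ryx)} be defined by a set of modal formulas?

If a class were modally definable it would be closed under surjective bounded morphisms (Goldblatt–Thomason).
The 4-cycle (worlds 0,1,2,3 with 0→1→2→3→0) is asymmetric. Mapping every world to a single reflexive point • is a surjective bounded morphism, and the reflexive point is not asymmetric (R•• but asymmetry requires ¬R••).
So no modal formula (or set of formulas) defines exactly the asymmetric frames.

No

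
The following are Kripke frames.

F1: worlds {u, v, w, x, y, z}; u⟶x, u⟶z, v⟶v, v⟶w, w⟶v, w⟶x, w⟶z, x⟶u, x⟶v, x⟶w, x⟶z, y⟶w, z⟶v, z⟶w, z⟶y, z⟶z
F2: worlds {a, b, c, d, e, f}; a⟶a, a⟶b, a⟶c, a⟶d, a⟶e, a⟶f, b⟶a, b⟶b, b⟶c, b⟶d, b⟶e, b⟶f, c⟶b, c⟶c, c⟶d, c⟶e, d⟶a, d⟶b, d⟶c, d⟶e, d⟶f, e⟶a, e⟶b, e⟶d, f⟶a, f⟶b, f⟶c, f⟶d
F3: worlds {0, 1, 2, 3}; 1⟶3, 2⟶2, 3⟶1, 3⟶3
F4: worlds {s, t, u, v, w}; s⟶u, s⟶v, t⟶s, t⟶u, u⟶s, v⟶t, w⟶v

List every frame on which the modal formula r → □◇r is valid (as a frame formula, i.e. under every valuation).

This is the axiom for symmetry; its first-order frame correspondent is ∀x ∀y (Rxy → Ryx).
F1: fails — Ruz but not Rzu.
F2: fails — Rce but not Rec.
F3: ✓.
F4: fails — Rvt but not Rtv.
Valid on: F3.

F3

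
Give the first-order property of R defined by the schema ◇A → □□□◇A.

This is a Sahlqvist (Geach-type) schema ◇^1□^0A → □^3◇^1A.
Minimal-valuation argument: fix x; take any y with xR^1y and any z with xR^3z. Set V(A) to the set of worlds R-reachable from y in exactly 0 steps. Then □^0A holds at y, so the antecedent holds at x; validity forces ◇^1A at z, giving a w with zR^1w and yR^0w.
First-order correspondent: ∀x ∀y ∀z ((xRy ∧ xR³z) → ∃w (y = w ∧ zRw)).

∀x ∀y ∀z ((xRy ∧ xR³z) → ∃w (y = w ∧ zRw))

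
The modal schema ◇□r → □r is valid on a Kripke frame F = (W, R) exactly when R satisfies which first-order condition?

This is frame-equivalent to ◇r → □◇r (substitute ¬r for r and contrapose).
Suppose ◇r→□◇r is valid. Take Rxy, Rxz and set V(r)={y}. Then ◇r at x, so □◇r at x, so ◇r at z, so some w with Rzw has r; w=y, i.e. Rzy. By symmetry of the argument, Ryz.
The converse is a direct semantic check.
Frame condition: ∀x ∀y ∀z (Rxy ∧ Rxz → Ryz).

the Euclidean property: ∀x ∀y ∀z (Rxy ∧ Rxz → Ryz)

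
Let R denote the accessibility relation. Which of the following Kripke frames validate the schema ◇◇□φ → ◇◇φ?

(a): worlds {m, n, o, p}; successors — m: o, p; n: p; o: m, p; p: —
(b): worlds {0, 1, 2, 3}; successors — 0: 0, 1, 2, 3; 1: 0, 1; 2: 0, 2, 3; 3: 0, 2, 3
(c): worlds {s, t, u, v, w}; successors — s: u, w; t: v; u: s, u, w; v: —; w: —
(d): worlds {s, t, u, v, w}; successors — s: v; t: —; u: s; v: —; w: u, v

(b)

The schema corresponds to a generalized confluence (Geach) condition: ∀x ∀y (xR²y → ∃w (yRw ∧ xR²w)).
(a): fails — mR²p but no w with pRw and mR²w.
(b): holds.
(c): fails — sR²w but no w* with wRw* and sR²w*.
(d): fails — uR²v but no w* with vRw* and uR²w*.
Valid on: (b).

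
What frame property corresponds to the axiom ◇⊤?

This schema is equivalent to the D axiom □ψ → ◇ψ.
It corresponds to seriality: ∀x ∃y Rxy.

Seriality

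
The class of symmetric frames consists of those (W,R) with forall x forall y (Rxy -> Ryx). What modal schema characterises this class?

s → □◇s

A defining formula is s → □◇s (the B axiom).
Suppose s→□◇s is valid. Take Rxy and set V(s)={x}. Then s at x, so □◇s at x, so ◇s at y, so some z with Ryz has s; z=x, i.e. Ryx.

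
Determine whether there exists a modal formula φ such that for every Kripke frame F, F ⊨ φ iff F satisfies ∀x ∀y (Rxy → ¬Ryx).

Not definable by any modal formula

Modal frame validity is preserved under surjective bounded morphisms.
The 5-cycle (worlds w0,w1,w2,w3,w4 with w0→w1→w2→w3→w4→w0) is asymmetric. Mapping every world to a single reflexive point • is a surjective bounded morphism, and the reflexive point is not asymmetric (R•• but asymmetry requires ¬R••).
So the class is not modally definable.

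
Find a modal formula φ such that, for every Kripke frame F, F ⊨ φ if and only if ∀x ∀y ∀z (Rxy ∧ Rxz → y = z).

This is partial functionality; the standard corresponding axiom is CD: ◇p → □p.
Suppose ◇p→□p is valid. Take Rxy, Rxz and set V(p)={y}. Then ◇p at x, so □p at x, so p at z, i.e. z=y.

◇p → □p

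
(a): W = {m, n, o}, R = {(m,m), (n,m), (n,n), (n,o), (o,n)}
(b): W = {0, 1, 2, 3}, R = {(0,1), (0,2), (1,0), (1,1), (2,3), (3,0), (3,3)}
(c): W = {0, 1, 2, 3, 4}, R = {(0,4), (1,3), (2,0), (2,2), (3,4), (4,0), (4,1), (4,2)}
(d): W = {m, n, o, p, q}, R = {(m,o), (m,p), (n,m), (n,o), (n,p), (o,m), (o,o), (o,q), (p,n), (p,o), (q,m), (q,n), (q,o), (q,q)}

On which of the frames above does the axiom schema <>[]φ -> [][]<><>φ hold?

This is the axiom for a generalized confluence (Geach) condition; its first-order frame correspondent is forall x forall y forall z ((xRy & x R^2 z) -> exists w (yRw & z R^2 w)).
(a): fails — nRo, nR²m but no w with oRw and mR²w.
(b): fails — 0R2, 0R²1 but no w with 2Rw and 1R²w.
(c): fails — 0R4, 0R²1 but no w with 4Rw and 1R²w.
(d): ✓.

(d)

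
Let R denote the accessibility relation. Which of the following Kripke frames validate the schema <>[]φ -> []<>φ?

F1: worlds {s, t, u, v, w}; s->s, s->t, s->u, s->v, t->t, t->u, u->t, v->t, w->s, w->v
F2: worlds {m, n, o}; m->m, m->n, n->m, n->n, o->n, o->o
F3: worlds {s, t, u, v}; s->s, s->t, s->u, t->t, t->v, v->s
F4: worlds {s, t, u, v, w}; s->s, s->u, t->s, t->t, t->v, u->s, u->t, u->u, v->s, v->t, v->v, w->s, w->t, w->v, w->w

The schema corresponds to convergence: forall x forall y forall z (Rxy & Rxz -> exists w (Ryw & Rzw)).
F1: condition met.
F2: condition met.
F3: fails — Rsu and Rsu but u and u have no common successor.
F4: condition met.

F1, F2, F4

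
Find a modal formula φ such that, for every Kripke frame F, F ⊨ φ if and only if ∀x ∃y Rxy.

□p → ◇p

The condition is seriality. The D schema □p → ◇p defines it.
Suppose □p→◇p is valid. At any x set V(p)=W. Then □p at x, so ◇p at x, so x has a successor.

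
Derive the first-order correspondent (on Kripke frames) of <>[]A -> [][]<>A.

forall x forall y forall z ((xRy & x R^2 z) -> exists w (yRw & zRw))

This is a Sahlqvist (Geach-type) schema ◇^1□^1A → □^2◇^1A.
Minimal-valuation argument: fix x; take any y with xR^1y and any z with xR^2z. Set V(A) to the set of worlds R-reachable from y in exactly 1 step. Then □^1A holds at y, so the antecedent holds at x; validity forces ◇^1A at z, giving a w with zR^1w and yR^1w.
First-order correspondent: forall x forall y forall z ((xRy & x R^2 z) -> exists w (yRw & zRw)).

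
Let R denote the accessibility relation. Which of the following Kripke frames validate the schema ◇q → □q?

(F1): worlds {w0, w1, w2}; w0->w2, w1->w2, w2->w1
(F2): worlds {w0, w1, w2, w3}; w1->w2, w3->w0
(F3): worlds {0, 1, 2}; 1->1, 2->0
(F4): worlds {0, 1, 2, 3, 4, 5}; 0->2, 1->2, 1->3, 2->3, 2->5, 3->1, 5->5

(F1), (F2), (F3)

Frame correspondent (Sahlqvist): ∀x ∀y ∀z (Rxy ∧ Rxz → y = z) — i.e. partial functionality.
(F1): holds.
(F2): holds.
(F3): holds.
(F4): fails — 1 sees both 2 and 3.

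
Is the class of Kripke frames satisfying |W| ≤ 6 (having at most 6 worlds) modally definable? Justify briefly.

If a class were modally definable it would be closed under disjoint unions (Goldblatt–Thomason).
Any modal formula valid on each of 7 disjoint one-world frames is valid on their disjoint union (validity is preserved under disjoint unions). Each one-world frame has |W|=1≤6, but the union has |W|=7.
Hence having at most 6 worlds is not modally definable.

Not modally definable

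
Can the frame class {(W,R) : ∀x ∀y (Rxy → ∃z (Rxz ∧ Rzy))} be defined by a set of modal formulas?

This is a Sahlqvist condition; the C4 axiom □□r → □r defines it.
Suppose □□r→□r is valid. Take Rxy and set V(r)={w : xR²w}. Then □□r at x, so □r at x, so r at y, i.e. ∃z(Rxz∧Rzy).

Definable; □□r → □r defines it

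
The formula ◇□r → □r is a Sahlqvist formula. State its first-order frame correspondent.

the Euclidean property

Equivalently (dual form): ◇r → □◇r.
Suppose ◇r→□◇r is valid. Take Rxy, Rxz and set V(r)={y}. Then ◇r at x, so □◇r at x, so ◇r at z, so some w with Rzw has r; w=y, i.e. Rzy. By symmetry of the argument, Ryz.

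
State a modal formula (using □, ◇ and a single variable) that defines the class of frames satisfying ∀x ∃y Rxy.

□q → ◇q

A defining formula is □q → ◇q (the D axiom).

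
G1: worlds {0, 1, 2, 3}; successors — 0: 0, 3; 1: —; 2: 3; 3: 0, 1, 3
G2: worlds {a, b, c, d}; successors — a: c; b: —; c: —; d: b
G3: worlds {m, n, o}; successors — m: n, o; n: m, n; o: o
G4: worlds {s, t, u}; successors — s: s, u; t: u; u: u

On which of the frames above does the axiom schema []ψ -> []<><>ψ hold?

G3, G4

This is the axiom for a generalized confluence (Geach) condition; its first-order frame correspondent is forall x forall z (xRz -> exists w (xRw & z R^2 w)).
G1: fails — 3R1 but no w with 3Rw and 1R²w.
G2: fails — aRc but no w with aRw and cR²w.
G3: ✓.
G4: ✓.
Valid on: G3, G4.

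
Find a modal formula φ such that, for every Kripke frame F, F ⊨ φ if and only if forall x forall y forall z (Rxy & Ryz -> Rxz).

□r → □□r

This is transitivity; the standard corresponding axiom is 4: □r → □□r.
Suppose □r→□□r is valid. Take Rxy, Ryz and set V(r)={w : Rxw}. Then □r at x, so □□r at x, so □r at y, so r at z, i.e. Rxz.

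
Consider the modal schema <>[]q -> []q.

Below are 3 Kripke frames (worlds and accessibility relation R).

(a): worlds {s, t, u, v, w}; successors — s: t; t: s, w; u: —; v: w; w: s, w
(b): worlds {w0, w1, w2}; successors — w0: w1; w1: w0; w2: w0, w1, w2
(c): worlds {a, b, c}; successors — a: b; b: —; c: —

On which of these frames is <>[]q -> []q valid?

The schema corresponds to the Euclidean property: forall x forall y forall z (Rxy & Rxz -> Ryz).
(a): fails — Rst and Rst but not Rtt.
(b): fails — Rw0w1 and Rw0w1 but not Rw1w1.
(c): fails — Rab and Rab but not Rbb.

none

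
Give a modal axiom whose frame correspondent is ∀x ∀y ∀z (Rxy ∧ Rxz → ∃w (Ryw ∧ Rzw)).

The condition is convergence. The .2 schema ◇□q → □◇q defines it.
Suppose ◇□q→□◇q is valid. Take Rxy, Rxz and set V(q)={w : Ryw}. Then □q at y so ◇□q at x, so □◇q at x, so ◇q at z, giving w with Rzw and Ryw.

◇□q → □◇q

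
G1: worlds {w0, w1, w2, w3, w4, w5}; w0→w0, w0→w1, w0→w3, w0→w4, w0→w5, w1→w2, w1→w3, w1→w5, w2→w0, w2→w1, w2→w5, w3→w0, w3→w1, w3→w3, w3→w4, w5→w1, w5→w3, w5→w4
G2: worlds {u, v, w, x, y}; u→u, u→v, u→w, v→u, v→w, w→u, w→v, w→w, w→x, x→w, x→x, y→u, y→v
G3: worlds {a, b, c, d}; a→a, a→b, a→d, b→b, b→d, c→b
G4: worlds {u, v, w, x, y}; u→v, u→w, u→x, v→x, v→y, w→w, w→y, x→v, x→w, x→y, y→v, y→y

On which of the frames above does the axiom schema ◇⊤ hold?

Frame correspondent (Sahlqvist): ∀x ∃y Rxy — i.e. seriality.
G1: fails — world w4 has no successor.
G2: satisfies the condition.
G3: fails — world d has no successor.
G4: satisfies the condition.

G2, G4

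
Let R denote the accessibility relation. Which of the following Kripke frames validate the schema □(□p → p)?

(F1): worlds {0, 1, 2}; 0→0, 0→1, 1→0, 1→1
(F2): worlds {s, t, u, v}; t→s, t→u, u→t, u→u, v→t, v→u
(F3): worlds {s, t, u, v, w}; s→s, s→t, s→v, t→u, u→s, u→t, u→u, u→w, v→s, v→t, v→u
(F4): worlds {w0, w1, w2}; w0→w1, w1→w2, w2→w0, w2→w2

(F1)

This is the axiom for shift-reflexivity; its first-order frame correspondent is ∀x ∀y (Rxy → Ryy).
(F1): ✓.
(F2): fails — Rut but not Rtt.
(F3): fails — Ruw but not Rww.
(F4): fails — Rw0w1 but not Rw1w1.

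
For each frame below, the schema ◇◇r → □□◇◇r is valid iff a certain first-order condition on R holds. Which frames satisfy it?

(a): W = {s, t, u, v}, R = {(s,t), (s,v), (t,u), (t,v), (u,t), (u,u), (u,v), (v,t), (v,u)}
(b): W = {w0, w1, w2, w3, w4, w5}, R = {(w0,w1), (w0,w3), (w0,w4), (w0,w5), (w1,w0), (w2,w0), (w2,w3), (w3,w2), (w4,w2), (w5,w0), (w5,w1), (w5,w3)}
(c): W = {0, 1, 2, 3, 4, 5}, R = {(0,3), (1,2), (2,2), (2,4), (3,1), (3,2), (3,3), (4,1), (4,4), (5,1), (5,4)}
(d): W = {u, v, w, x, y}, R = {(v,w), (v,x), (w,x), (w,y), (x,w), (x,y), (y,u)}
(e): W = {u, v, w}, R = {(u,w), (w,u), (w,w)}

(a), (e)

Frame correspondent (Sahlqvist): ∀x ∀y ∀z ((xR²y ∧ xR²z) → ∃w (y = w ∧ zR²w)) — i.e. a generalized confluence (Geach) condition.
(a): satisfies the condition.
(b): fails — w0R²w0, w0R²w1 but no w with w0=w and w1R²w.
(c): fails — 0R²1, 0R²1 but no w with 1=w and 1R²w.
(d): fails — vR²w, vR²x but no t with w=t and xR²t.
(e): satisfies the condition.
Valid on: (a), (e).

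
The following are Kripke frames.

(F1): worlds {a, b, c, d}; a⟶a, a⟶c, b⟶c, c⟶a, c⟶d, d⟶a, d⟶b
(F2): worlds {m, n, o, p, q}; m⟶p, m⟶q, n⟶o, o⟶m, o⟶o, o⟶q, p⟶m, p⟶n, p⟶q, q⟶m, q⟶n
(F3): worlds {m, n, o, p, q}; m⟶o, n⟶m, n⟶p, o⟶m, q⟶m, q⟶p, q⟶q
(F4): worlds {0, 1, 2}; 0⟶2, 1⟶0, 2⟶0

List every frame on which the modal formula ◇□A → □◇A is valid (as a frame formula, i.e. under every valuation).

The schema corresponds to convergence: ∀x ∀y ∀z (Rxy ∧ Rxz → ∃w (Ryw ∧ Rzw)).
(F1): ✓.
(F2): fails — Rom and Roq but m and q have no common successor.
(F3): fails — Rnm and Rnp but m and p have no common successor.
(F4): ✓.

(F1), (F4)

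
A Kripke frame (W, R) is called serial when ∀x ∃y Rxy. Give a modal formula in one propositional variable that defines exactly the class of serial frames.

□q → ◇q

This is seriality; the standard corresponding axiom is D: □q → ◇q.
Suppose □q→◇q is valid. At any x set V(q)=W. Then □q at x, so ◇q at x, so x has a successor.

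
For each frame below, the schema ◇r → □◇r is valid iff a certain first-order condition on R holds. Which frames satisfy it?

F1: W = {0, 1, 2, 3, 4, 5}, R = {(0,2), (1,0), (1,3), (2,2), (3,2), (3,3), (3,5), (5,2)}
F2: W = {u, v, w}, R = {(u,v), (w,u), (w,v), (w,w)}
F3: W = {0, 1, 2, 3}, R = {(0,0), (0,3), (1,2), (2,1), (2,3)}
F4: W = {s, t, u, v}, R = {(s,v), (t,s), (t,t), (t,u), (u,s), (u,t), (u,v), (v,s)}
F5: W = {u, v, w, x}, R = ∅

This is the axiom for the Euclidean property; its first-order frame correspondent is ∀x ∀y ∀z (Rxy ∧ Rxz → Ryz).
F1: fails — R10 and R10 but not R00.
F2: fails — Ruv and Ruv but not Rvv.
F3: fails — R03 and R00 but not R30.
F4: fails — Rsv and Rsv but not Rvv.
F5: condition met.

F5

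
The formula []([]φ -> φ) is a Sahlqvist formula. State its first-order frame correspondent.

Suppose □(□φ→φ) is valid. Take Rxy and set V(φ)={w : Ryw}. Then at y, □φ holds; since □(□φ→φ) at x, □φ→φ at y, so φ at y, i.e. Ryy.

shift-reflexivity: forall x forall y (Rxy -> Ryy)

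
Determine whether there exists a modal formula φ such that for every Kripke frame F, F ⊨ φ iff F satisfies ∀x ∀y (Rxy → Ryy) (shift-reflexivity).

Yes: it is shift-reflexivity, defined by the T□ schema □(□r → r).
Suppose □(□r→r) is valid. Take Rxy and set V(r)={w : Ryw}. Then at y, □r holds; since □(□r→r) at x, □r→r at y, so r at y, i.e. Ryy.

Yes — defined by □(□r → r)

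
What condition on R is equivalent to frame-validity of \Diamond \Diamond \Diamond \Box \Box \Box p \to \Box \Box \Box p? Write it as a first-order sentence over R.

\forall x \forall y \forall z ((x R^3 y \wedge x R^3 z) \to \exists w (y R^3 w \wedge z = w))

This is a Sahlqvist (Geach-type) schema ◇^3□^3p → □^3◇^0p.
First-order correspondent: \forall x \forall y \forall z ((x R^3 y \wedge x R^3 z) \to \exists w (y R^3 w \wedge z = w)).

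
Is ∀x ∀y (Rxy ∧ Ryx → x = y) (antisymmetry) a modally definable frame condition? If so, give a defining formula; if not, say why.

No

If a class were modally definable it would be closed under surjective bounded morphisms (Goldblatt–Thomason).
The 8-cycle (worlds 0,1,2,3,4,5,6,7 with 0→1→2→3→4→5→6→7→0) is antisymmetric. Sending even-indexed worlds to s and odd-indexed worlds to t is a surjective bounded morphism onto the two-world frame with s↔t, which is not antisymmetric.
So no modal formula (or set of formulas) defines exactly the antisymmetric frames.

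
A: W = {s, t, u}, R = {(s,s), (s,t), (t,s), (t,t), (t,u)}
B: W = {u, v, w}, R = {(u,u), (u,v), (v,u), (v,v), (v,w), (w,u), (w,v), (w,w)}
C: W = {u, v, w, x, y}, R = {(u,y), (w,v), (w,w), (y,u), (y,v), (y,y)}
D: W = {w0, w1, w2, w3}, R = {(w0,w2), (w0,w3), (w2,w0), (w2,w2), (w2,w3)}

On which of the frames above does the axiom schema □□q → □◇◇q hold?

B

The schema corresponds to a generalized confluence (Geach) condition: ∀x ∀z (xRz → ∃w (xR²w ∧ zR²w)).
A: fails — tRu but no w with tR²w and uR²w.
B: ✓.
C: fails — wRv but no t with wR²t and vR²t.
D: fails — w0Rw3 but no w with w0R²w and w3R²w.
Valid on: B.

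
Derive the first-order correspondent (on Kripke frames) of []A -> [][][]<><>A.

forall x forall z (x R^3 z -> exists w (xRw & z R^2 w))

This is a Sahlqvist (Geach-type) schema ◇^0□^1A → □^3◇^2A.
Minimal-valuation argument: fix x; take any y with xR^0y and any z with xR^3z. Set V(A) to the set of worlds R-reachable from y in exactly 1 step. Then □^1A holds at y, so the antecedent holds at x; validity forces ◇^2A at z, giving a w with zR^2w and yR^1w.
First-order correspondent: forall x forall z (x R^3 z -> exists w (xRw & z R^2 w)).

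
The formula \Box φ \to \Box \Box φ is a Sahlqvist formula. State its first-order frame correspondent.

Suppose □φ→□□φ is valid. Take Rxy, Ryz and set V(φ)={w : Rxw}. Then □φ at x, so □□φ at x, so □φ at y, so φ at z, i.e. Rxz.

transitivity: \forall x \forall y \forall z (Rxy \wedge Ryz \to Rxz)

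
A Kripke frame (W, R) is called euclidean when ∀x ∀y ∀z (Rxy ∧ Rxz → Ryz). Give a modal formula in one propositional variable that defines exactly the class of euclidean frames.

This is the Euclidean property; the standard corresponding axiom is 5: ◇ψ → □◇ψ.

◇ψ → □◇ψ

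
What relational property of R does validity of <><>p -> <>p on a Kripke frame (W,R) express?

transitivity: forall x forall y forall z (Rxy & Ryz -> Rxz)

This is a form of the 4 axiom.
Its frame correspondent is transitivity — forall x forall y forall z (Rxy & Ryz -> Rxz).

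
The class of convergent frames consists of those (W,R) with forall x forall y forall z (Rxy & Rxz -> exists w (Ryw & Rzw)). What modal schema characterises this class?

◇□r → □◇r

A defining formula is ◇□r → □◇r (the .2 axiom).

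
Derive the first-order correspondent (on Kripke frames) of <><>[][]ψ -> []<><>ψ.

This is a Sahlqvist (Geach-type) schema ◇^2□^2ψ → □^1◇^2ψ.
Minimal-valuation argument: fix x; take any y with xR^2y and any z with xR^1z. Set V(ψ) to the set of worlds R-reachable from y in exactly 2 steps. Then □^2ψ holds at y, so the antecedent holds at x; validity forces ◇^2ψ at z, giving a w with zR^2w and yR^2w.
First-order correspondent: forall x forall y forall z ((x R^2 y & xRz) -> exists w (y R^2 w & z R^2 w)).

forall x forall y forall z ((x R^2 y & xRz) -> exists w (y R^2 w & z R^2 w))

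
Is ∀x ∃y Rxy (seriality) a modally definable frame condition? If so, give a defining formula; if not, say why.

Yes — defined by □r → ◇r

The condition is seriality. A defining modal formula is □r → ◇r.
Suppose □r→◇r is valid. At any x set V(r)=W. Then □r at x, so ◇r at x, so x has a successor.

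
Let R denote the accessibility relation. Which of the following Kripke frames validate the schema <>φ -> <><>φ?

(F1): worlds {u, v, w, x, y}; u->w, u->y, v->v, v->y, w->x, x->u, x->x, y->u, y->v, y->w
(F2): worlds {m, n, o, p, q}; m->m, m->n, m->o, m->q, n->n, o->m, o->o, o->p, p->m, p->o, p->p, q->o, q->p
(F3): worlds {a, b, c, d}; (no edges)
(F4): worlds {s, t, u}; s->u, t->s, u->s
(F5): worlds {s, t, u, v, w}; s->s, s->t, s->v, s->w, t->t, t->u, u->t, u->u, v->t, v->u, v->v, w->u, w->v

(F2), (F3), (F5)

This is the axiom for a generalized confluence (Geach) condition; its first-order frame correspondent is forall x forall y (xRy -> exists w (y = w & x R^2 w)).
(F1): fails — uRy but no t with y=t and uR²t.
(F2): condition met.
(F3): condition met.
(F4): fails — sRu but no w with u=w and sR²w.
(F5): condition met.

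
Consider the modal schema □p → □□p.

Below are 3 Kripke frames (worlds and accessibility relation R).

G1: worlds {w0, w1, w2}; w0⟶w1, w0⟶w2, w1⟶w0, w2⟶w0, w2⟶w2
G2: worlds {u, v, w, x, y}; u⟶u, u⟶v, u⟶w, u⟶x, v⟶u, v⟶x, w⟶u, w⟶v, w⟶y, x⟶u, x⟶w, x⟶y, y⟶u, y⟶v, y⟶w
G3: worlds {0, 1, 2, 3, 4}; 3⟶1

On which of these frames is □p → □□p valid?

The schema corresponds to transitivity: ∀x ∀y ∀z (Rxy ∧ Ryz → Rxz).
G1: fails — Rw1w0 and Rw0w1 but not Rw1w1.
G2: fails — Rxw and Rwv but not Rxv.
G3: ✓.

G3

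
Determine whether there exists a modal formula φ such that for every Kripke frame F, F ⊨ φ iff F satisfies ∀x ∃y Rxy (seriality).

Yes, by □p → ◇p

The condition is seriality. A defining modal formula is □p → ◇p.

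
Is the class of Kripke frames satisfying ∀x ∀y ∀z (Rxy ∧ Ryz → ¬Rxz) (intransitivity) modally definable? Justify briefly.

No

Any modally definable frame class is closed under surjective bounded morphisms.
The 5-cycle (worlds 0,1,2,3,4 with 0→1→2→3→4→0) is intransitive. Mapping every world to a single reflexive point • is a surjective bounded morphism; the reflexive point is not intransitive (R••∧R•• but R••).
So the class is not modally definable.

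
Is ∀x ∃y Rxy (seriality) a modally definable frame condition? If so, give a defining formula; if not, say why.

Yes — defined by □q → ◇q

The condition is seriality. A defining modal formula is □q → ◇q.
Suppose □q→◇q is valid. At any x set V(q)=W. Then □q at x, so ◇q at x, so x has a successor.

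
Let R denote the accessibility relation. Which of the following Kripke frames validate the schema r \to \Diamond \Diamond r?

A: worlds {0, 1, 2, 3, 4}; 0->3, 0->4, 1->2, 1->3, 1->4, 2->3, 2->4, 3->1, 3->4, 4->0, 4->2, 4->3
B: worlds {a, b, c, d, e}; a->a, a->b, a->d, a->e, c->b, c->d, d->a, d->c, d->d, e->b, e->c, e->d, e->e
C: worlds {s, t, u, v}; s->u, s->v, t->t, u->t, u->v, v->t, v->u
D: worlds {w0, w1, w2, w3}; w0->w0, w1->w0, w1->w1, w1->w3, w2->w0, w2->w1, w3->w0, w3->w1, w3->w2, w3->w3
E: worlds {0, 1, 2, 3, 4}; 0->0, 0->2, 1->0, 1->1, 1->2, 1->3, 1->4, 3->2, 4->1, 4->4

A

The schema corresponds to a generalized confluence (Geach) condition: \forall x \exists w (x = w \wedge x R^2 w).
A: ✓.
B: fails — at b but no w with b=w and bR²w.
C: fails — at s but no w with s=w and sR²w.
D: fails — at w2 but no w with w2=w and w2R²w.
E: fails — at 2 but no w with 2=w and 2R²w.
Valid on: A.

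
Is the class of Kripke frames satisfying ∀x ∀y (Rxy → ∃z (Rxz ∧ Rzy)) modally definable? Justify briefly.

Yes — defined by □□r → □r

Yes: it is density, defined by the C4 schema □□r → □r.
Suppose □□r→□r is valid. Take Rxy and set V(r)={w : xR²w}. Then □□r at x, so □r at x, so r at y, i.e. ∃z(Rxz∧Rzy).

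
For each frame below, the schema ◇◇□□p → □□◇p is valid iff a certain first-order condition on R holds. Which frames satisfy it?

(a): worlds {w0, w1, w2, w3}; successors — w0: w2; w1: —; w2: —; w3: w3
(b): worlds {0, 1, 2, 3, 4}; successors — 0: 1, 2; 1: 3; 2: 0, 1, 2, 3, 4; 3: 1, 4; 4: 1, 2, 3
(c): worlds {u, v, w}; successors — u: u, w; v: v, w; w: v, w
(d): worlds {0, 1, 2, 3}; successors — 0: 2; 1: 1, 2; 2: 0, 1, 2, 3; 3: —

The schema corresponds to a generalized confluence (Geach) condition: ∀x ∀y ∀z ((xR²y ∧ xR²z) → ∃w (yR²w ∧ zRw)).
(a): satisfies the condition.
(b): fails — 0R²1, 0R²1 but no w with 1R²w and 1Rw.
(c): satisfies the condition.
(d): fails — 0R²0, 0R²3 but no w with 0R²w and 3Rw.
Valid on: (a), (c).

(a), (c)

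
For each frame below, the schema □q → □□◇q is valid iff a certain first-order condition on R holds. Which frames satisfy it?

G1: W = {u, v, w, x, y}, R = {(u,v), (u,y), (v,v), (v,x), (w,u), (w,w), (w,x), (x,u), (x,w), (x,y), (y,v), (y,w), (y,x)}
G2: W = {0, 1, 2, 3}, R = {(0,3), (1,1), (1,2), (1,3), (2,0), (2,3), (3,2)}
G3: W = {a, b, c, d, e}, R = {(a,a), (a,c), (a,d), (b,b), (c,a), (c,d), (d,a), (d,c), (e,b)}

This is the axiom for a generalized confluence (Geach) condition; its first-order frame correspondent is ∀x ∀z (xR²z → ∃w (xRw ∧ zRw)).
G1: fails — uR²w but no t with uRt and wRt.
G2: fails — 2R²3 but no w with 2Rw and 3Rw.
G3: ✓.

G3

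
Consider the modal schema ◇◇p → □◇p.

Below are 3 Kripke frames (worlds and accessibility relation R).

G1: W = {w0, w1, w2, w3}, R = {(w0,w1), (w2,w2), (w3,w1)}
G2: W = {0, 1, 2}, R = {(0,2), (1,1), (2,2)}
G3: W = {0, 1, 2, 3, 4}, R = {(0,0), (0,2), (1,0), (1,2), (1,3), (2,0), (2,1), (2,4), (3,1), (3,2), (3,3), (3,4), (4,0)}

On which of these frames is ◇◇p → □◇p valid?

This is the axiom for a generalized confluence (Geach) condition; its first-order frame correspondent is ∀x ∀y ∀z ((xR²y ∧ xRz) → ∃w (y = w ∧ zRw)).
G1: satisfies the condition.
G2: satisfies the condition.
G3: fails — 0R²1, 0R0 but no w with 1=w and 0Rw.
Valid on: G1, G2.

G1, G2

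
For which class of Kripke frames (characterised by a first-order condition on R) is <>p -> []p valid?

partial functionality: forall x forall y forall z (Rxy & Rxz -> y = z)

This schema is the CD axiom.
It corresponds to partial functionality: forall x forall y forall z (Rxy & Rxz -> y = z).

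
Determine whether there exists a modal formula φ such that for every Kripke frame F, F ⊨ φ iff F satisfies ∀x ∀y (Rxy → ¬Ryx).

Modal frame validity is preserved under surjective bounded morphisms.
The 5-cycle (worlds s,t,u,v,w with s→t→u→v→w→s) is asymmetric. Mapping every world to a single reflexive point • is a surjective bounded morphism, and the reflexive point is not asymmetric (R•• but asymmetry requires ¬R••).
Hence asymmetry is not modally definable.

Not modally definable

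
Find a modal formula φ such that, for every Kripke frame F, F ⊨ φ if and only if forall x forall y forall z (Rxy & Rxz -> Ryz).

◇q → □◇q

A defining formula is ◇q → □◇q (the 5 axiom).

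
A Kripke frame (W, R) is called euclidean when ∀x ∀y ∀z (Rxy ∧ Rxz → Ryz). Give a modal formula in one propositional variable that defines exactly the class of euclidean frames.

◇r → □◇r

The condition is the Euclidean property. The 5 schema ◇r → □◇r defines it.
Suppose ◇r→□◇r is valid. Take Rxy, Rxz and set V(r)={y}. Then ◇r at x, so □◇r at x, so ◇r at z, so some w with Rzw has r; w=y, i.e. Rzy. By symmetry of the argument, Ryz.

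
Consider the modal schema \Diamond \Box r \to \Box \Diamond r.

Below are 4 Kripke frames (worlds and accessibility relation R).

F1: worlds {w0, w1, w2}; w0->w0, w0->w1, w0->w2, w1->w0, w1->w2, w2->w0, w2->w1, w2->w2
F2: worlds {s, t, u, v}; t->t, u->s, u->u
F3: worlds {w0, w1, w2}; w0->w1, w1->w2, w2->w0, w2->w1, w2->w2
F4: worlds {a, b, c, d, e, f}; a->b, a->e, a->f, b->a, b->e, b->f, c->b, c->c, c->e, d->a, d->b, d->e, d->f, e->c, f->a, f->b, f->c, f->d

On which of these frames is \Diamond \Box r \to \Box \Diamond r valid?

The schema corresponds to convergence: \forall x \forall y \forall z (Rxy \wedge Rxz \to \exists w (Ryw \wedge Rzw)).
F1: holds.
F2: fails — Rus and Rus but s and s have no common successor.
F3: fails — Rw2w1 and Rw2w0 but w1 and w0 have no common successor.
F4: fails — Rab and Rae but b and e have no common successor.
Valid on: F1.

F1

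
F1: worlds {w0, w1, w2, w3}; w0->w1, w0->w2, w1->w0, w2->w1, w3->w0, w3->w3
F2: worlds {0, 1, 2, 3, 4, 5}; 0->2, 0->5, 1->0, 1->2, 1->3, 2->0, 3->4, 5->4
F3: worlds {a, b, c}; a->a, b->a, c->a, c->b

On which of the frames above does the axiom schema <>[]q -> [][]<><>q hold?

This is the axiom for a generalized confluence (Geach) condition; its first-order frame correspondent is forall x forall y forall z ((xRy & x R^2 z) -> exists w (yRw & z R^2 w)).
F1: fails — w0Rw1, w0R²w1 but no w with w1Rw and w1R²w.
F2: fails — 0R2, 0R²4 but no w with 2Rw and 4R²w.
F3: ✓.
Valid on: F3.

F3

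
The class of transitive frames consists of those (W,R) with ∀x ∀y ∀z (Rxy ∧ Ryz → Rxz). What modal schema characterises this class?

This is transitivity; the standard corresponding axiom is 4: □s → □□s.
Suppose □s→□□s is valid. Take Rxy, Ryz and set V(s)={w : Rxw}. Then □s at x, so □□s at x, so □s at y, so s at z, i.e. Rxz.

□s → □□s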